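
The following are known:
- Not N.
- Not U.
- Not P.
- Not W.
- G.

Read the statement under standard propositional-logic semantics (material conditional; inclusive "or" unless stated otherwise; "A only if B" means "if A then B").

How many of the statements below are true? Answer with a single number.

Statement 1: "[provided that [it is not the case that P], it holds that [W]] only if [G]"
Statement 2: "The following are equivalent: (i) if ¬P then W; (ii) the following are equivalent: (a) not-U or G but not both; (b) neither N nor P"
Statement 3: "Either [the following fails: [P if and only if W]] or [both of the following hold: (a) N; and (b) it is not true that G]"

2

Statement 1: Parsed as (not P -> W) -> G

not P = not False = True
not P -> W = True -> False = False
(not P -> W) -> G = False -> True = True
Thus Statement 1 is true.

Statement 2: Formalization: (not P -> W) iff ((not U xor G) iff (N nor P))

not P = not False = True
not P -> W = True -> False = False
not U = not False = True
not U xor G = True xor True = False
N nor P = False nor False = True
(not U xor G) iff (N nor P) = False iff True = False
(not P -> W) iff ((not U xor G) iff (N nor P)) = False iff False = True
So Statement 2 is true.

Statement 3: In symbols: not (P iff W) or (N and not G)

P iff W = False iff False = True
not (P iff W) = not True = False
not G = not True = False
N and not G = False and False = False
not (P iff W) or (N and not G) = False or False = False
So Statement 3 is false.

Count: 2.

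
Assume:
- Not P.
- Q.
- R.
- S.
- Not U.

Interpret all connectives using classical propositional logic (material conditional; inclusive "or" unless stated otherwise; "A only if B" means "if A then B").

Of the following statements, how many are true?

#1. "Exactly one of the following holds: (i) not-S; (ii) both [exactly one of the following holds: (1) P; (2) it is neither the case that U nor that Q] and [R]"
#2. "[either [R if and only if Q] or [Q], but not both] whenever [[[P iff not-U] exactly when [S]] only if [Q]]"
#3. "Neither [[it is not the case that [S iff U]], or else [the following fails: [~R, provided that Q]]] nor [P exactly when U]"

#1: Parsed as ¬S ⊕ ((P ⊕ (U ↓ Q)) ∧ R)

¬S = ¬T = F
U ↓ Q = F ↓ T = F
P ⊕ (U ↓ Q) = F ⊕ F = F
(P ⊕ (U ↓ Q)) ∧ R = F ∧ T = F
¬S ⊕ ((P ⊕ (U ↓ Q)) ∧ R) = F ⊕ F = F
Hence #1 is false.

#2: Parsed as (((P ↔ ¬U) ↔ S) → Q) → ((R ↔ Q) ⊕ Q)

¬U = ¬F = T
P ↔ ¬U = F ↔ T = F
(P ↔ ¬U) ↔ S = F ↔ T = F
((P ↔ ¬U) ↔ S) → Q = F → T = T
R ↔ Q = T ↔ T = T
(R ↔ Q) ⊕ Q = T ⊕ T = F
(((P ↔ ¬U) ↔ S) → Q) → ((R ↔ Q) ⊕ Q) = T → F = F
Thus #2 is false.

#3: Formalization: (¬(S ↔ U) ∨ ¬(Q → ¬R)) ↓ (P ↔ U)

S ↔ U = T ↔ F = F
¬(S ↔ U) = ¬F = T
¬R = ¬T = F
Q → ¬R = T → F = F
¬(Q → ¬R) = ¬F = T
¬(S ↔ U) ∨ ¬(Q → ¬R) = T ∨ T = T
P ↔ U = F ↔ F = T
(¬(S ↔ U) ∨ ¬(Q → ¬R)) ↓ (P ↔ U) = T ↓ T = F
Thus #3 is false.

Count: 0.

0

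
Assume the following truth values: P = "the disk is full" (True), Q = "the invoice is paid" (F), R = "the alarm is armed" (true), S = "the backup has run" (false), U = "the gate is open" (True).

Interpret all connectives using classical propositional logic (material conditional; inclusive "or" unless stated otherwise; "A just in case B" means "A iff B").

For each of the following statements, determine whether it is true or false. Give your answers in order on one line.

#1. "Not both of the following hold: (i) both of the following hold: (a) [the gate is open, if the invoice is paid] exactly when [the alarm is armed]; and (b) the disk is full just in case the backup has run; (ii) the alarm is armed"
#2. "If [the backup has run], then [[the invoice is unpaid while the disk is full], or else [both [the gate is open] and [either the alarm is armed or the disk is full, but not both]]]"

#1 True, #2 True

#1: In symbols: (((Q -> U) <-> R) & (P <-> S)) nand R

Q -> U = F -> T = T
(Q -> U) <-> R = T <-> T = T
P <-> S = T <-> F = F
((Q -> U) <-> R) & (P <-> S) = T & F = F
(((Q -> U) <-> R) & (P <-> S)) nand R = F nand T = T
Hence #1 is true.

#2: Parsed as S -> ((~Q & P) | (U & (R xor P)))

~Q = ~F = T
~Q & P = T & T = T
R xor P = T xor T = F
U & (R xor P) = T & F = F
(~Q & P) | (U & (R xor P)) = T | F = T
S -> ((~Q & P) | (U & (R xor P))) = F -> T = T
Thus #2 is true.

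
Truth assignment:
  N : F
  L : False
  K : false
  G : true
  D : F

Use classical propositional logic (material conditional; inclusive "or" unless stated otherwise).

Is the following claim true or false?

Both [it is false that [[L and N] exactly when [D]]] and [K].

The statement is false.

In symbols: ¬((L ∧ N) ↔ D) ∧ K

L ∧ N = F ∧ F = F
(L ∧ N) ↔ D = F ↔ F = T
¬((L ∧ N) ↔ D) = ¬T = F
¬((L ∧ N) ↔ D) ∧ K = F ∧ F = F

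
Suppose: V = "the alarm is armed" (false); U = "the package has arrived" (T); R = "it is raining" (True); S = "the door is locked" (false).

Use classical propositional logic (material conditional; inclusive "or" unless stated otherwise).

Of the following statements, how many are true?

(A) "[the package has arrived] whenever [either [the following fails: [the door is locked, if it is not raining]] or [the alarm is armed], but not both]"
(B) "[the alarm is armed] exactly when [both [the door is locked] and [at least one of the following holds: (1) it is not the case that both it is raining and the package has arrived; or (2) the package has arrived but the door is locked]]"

2

(A): Formalization: (~(~R -> S) xor V) -> U

~R = ~T = F
~R -> S = F -> F = T
~(~R -> S) = ~T = F
~(~R -> S) xor V = F xor F = F
(~(~R -> S) xor V) -> U = F -> T = T
Hence (A) is true.

(B): Parsed as V <-> (S & ((R nand U) | (U & S)))

R nand U = T nand T = F
U & S = T & F = F
(R nand U) | (U & S) = F | F = F
S & ((R nand U) | (U & S)) = F & F = F
V <-> (S & ((R nand U) | (U & S))) = F <-> F = T
So (B) is true.

Count: 2.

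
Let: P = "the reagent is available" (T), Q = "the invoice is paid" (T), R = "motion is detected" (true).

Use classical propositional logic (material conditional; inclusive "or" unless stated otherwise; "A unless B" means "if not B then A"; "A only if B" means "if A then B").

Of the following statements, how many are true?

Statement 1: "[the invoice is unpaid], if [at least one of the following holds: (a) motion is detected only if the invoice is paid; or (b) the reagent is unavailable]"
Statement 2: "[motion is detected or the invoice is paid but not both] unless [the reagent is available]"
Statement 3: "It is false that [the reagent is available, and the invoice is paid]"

Statement 1: Parsed as ((R -> Q) | ~P) -> ~Q

R -> Q = T -> T = T
~P = ~T = F
(R -> Q) | ~P = T | F = T
~Q = ~T = F
((R -> Q) | ~P) -> ~Q = T -> F = F
Thus Statement 1 is false.

Statement 2: This is (R xor Q) | P.

R xor Q = T xor T = F
(R xor Q) | P = F | T = T
Hence Statement 2 is true.

Statement 3: This is ~(P & Q).

P & Q = T & T = T
~(P & Q) = ~T = F
Thus Statement 3 is false.

Count: 1.

1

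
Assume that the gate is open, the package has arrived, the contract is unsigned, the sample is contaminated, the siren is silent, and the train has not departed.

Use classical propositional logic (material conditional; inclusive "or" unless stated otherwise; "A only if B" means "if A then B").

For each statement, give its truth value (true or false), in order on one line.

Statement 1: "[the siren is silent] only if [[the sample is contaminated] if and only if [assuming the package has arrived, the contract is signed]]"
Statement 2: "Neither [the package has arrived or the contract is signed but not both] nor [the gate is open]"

Statement 1 False / Statement 2 False

Let L = "the siren is sounding" (F), W = "the sample is contaminated" (T), Q = "the package has arrived" (T), U = "the contract is signed" (F), H = "the gate is open" (T).

Statement 1: Parsed as ~L -> (W <-> (Q -> U))

~L = ~F = T
Q -> U = T -> F = F
W <-> (Q -> U) = T <-> F = F
~L -> (W <-> (Q -> U)) = T -> F = F
Hence Statement 1 is false.

Statement 2: In symbols: (Q xor U) nor H

Q xor U = T xor F = T
(Q xor U) nor H = T nor T = F
So Statement 2 is false.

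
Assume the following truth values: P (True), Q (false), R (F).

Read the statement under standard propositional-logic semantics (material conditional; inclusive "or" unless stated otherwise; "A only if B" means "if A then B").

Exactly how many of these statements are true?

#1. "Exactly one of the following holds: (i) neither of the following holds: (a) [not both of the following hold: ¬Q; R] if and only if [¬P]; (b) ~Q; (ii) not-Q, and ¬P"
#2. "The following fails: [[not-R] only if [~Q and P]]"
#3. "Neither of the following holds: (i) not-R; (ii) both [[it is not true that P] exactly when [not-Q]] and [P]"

#1: Parsed as (((¬Q ↑ R) ↔ ¬P) ↓ ¬Q) ⊕ (¬Q ∧ ¬P)

¬Q = ¬F = T
¬Q ↑ R = T ↑ F = T
¬P = ¬T = F
(¬Q ↑ R) ↔ ¬P = T ↔ F = F
¬Q = ¬F = T
((¬Q ↑ R) ↔ ¬P) ↓ ¬Q = F ↓ T = F
¬Q = ¬F = T
¬P = ¬T = F
¬Q ∧ ¬P = T ∧ F = F
(((¬Q ↑ R) ↔ ¬P) ↓ ¬Q) ⊕ (¬Q ∧ ¬P) = F ⊕ F = F
Hence #1 is false.

#2: Formalization: ¬(¬R → (¬Q ∧ P))

¬R = ¬F = T
¬Q = ¬F = T
¬Q ∧ P = T ∧ T = T
¬R → (¬Q ∧ P) = T → T = T
¬(¬R → (¬Q ∧ P)) = ¬T = F
Hence #2 is false.

#3: Parsed as ¬R ↓ ((¬P ↔ ¬Q) ∧ P)

¬R = ¬F = T
¬P = ¬T = F
¬Q = ¬F = T
¬P ↔ ¬Q = F ↔ T = F
(¬P ↔ ¬Q) ∧ P = F ∧ T = F
¬R ↓ ((¬P ↔ ¬Q) ∧ P) = T ↓ F = F
Thus #3 is false.

Count: 0.

0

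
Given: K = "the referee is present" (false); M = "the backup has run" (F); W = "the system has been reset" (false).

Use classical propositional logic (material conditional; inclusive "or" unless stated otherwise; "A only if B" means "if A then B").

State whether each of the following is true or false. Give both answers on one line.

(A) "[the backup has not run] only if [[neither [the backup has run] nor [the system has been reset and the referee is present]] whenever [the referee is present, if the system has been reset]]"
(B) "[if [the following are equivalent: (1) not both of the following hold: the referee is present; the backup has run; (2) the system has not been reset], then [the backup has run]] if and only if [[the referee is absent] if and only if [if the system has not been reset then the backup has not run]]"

(A) T / (B) F

(A): Parsed as not M -> ((W -> K) -> (M nor (W and K)))

not M = not False = True
W -> K = False -> False = True
W and K = False and False = False
M nor (W and K) = False nor False = True
(W -> K) -> (M nor (W and K)) = True -> True = True
not M -> ((W -> K) -> (M nor (W and K))) = True -> True = True
Hence (A) is true.

(B): Parsed as (((K nand M) iff not W) -> M) iff (not K iff (not W -> not M))

K nand M = False nand False = True
not W = not False = True
(K nand M) iff not W = True iff True = True
((K nand M) iff not W) -> M = True -> False = False
not K = not False = True
not W = not False = True
not M = not False = True
not W -> not M = True -> True = True
not K iff (not W -> not M) = True iff True = True
(((K nand M) iff not W) -> M) iff (not K iff (not W -> not M)) = False iff True = False
Thus (B) is false.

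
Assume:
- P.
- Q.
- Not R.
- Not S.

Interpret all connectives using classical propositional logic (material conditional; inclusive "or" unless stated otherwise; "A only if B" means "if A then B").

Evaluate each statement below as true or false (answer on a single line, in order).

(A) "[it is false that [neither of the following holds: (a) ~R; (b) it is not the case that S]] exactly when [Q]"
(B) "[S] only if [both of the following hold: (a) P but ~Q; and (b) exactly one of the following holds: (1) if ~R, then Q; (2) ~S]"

(A) true, (B) true

(A): Parsed as ~(~R nor ~S) <-> Q

~R = ~F = T
~S = ~F = T
~R nor ~S = T nor T = F
~(~R nor ~S) = ~F = T
~(~R nor ~S) <-> Q = T <-> T = T
So (A) is true.

(B): This is S -> ((P & ~Q) & ((~R -> Q) xor ~S)).

~Q = ~T = F
P & ~Q = T & F = F
~R = ~F = T
~R -> Q = T -> T = T
~S = ~F = T
(~R -> Q) xor ~S = T xor T = F
(P & ~Q) & ((~R -> Q) xor ~S) = F & F = F
S -> ((P & ~Q) & ((~R -> Q) xor ~S)) = F -> F = T
Thus (B) is true.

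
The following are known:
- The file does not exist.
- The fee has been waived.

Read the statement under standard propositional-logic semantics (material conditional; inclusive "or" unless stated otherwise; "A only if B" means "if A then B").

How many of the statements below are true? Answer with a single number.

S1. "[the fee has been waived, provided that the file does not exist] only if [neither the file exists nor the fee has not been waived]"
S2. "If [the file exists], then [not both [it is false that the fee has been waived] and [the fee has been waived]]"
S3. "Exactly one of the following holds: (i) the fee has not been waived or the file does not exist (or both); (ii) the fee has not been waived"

3

Let Q = "the file exists" (F), K = "the fee has been waived" (T).

S1: Parsed as (¬Q → K) → (Q ↓ ¬K)

¬Q = ¬F = T
¬Q → K = T → T = T
¬K = ¬T = F
Q ↓ ¬K = F ↓ F = T
(¬Q → K) → (Q ↓ ¬K) = T → T = T
Thus S1 is true.

S2: Formalization: Q → (¬K ↑ K)

¬K = ¬T = F
¬K ↑ K = F ↑ T = T
Q → (¬K ↑ K) = F → T = T
So S2 is true.

S3: This is (¬K ∨ ¬Q) ⊕ ¬K.

¬K = ¬T = F
¬Q = ¬F = T
¬K ∨ ¬Q = F ∨ T = T
¬K = ¬T = F
(¬K ∨ ¬Q) ⊕ ¬K = T ⊕ F = T
Thus S3 is true.

Count: 3.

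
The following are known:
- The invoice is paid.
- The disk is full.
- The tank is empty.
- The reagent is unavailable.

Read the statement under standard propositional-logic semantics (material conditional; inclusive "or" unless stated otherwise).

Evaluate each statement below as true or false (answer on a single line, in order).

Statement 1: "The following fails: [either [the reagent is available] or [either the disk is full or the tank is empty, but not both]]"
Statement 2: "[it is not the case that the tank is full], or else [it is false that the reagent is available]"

Statement 1 True; Statement 2 True

Let U = "the reagent is available" (F), G = "the disk is full" (T), R = "the tank is full" (F).

Statement 1: Parsed as ~(U | (G xor ~R))

~R = ~F = T
G xor ~R = T xor T = F
U | (G xor ~R) = F | F = F
~(U | (G xor ~R)) = ~F = T
Thus Statement 1 is true.

Statement 2: Parsed as ~R | ~U

~R = ~F = T
~U = ~F = T
~R | ~U = T | T = T
So Statement 2 is true.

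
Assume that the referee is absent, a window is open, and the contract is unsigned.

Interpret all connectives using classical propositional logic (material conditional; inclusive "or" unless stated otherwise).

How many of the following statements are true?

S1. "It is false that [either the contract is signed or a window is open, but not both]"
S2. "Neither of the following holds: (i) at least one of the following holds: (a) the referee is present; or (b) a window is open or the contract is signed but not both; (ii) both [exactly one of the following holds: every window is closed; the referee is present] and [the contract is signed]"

0

Let R = "the contract is signed" (False), M = "a window is open" (True), P = "the referee is present" (False).

S1: This is not (R xor M).

R xor M = False xor True = True
not (R xor M) = not True = False
So S1 is false.

S2: Formalization: (P or (M xor R)) nor ((not M xor P) and R)

M xor R = True xor False = True
P or (M xor R) = False or True = True
not M = not True = False
not M xor P = False xor False = False
(not M xor P) and R = False and False = False
(P or (M xor R)) nor ((not M xor P) and R) = True nor False = False
So S2 is false.

Count: 0.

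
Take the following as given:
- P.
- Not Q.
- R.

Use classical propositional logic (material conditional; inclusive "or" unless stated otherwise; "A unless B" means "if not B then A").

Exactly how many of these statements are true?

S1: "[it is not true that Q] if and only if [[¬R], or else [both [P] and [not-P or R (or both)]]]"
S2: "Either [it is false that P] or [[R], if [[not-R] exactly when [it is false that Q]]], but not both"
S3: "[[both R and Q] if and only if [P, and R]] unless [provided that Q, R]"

3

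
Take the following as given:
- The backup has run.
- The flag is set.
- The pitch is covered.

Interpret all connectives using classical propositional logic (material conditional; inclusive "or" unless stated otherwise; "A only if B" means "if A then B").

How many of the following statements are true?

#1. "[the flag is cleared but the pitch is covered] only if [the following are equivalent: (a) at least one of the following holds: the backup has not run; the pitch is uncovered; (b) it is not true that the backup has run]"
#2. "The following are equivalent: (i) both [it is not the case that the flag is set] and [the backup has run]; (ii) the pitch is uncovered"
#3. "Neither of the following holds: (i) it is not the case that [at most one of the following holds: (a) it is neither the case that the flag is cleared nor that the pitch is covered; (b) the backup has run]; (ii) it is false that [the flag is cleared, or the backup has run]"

Let Q = "the flag is set" (True), R = "the pitch is covered" (True), P = "the backup has run" (True).

#1: Formalization: (not Q and R) -> ((not P or not R) iff not P)

not Q = not True = False
not Q and R = False and True = False
not P = not True = False
not R = not True = False
not P or not R = False or False = False
not P = not True = False
(not P or not R) iff not P = False iff False = True
(not Q and R) -> ((not P or not R) iff not P) = False -> True = True
Hence #1 is true.

#2: Formalization: (not Q and P) iff not R

not Q = not True = False
not Q and P = False and True = False
not R = not True = False
(not Q and P) iff not R = False iff False = True
Hence #2 is true.

#3: In symbols: not ((not Q nor R) nand P) nor not (not Q or P)

not Q = not True = False
not Q nor R = False nor True = False
(not Q nor R) nand P = False nand True = True
not ((not Q nor R) nand P) = not True = False
not Q = not True = False
not Q or P = False or True = True
not (not Q or P) = not True = False
not ((not Q nor R) nand P) nor not (not Q or P) = False nor False = True
Thus #3 is true.

3 of the 3 statements are true (#1, #2, #3).

3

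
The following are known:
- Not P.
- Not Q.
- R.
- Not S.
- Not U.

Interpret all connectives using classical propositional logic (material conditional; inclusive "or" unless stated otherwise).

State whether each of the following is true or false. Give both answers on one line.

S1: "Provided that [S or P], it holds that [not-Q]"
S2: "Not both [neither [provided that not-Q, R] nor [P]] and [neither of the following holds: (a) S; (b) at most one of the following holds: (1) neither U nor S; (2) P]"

S1 True; S2 True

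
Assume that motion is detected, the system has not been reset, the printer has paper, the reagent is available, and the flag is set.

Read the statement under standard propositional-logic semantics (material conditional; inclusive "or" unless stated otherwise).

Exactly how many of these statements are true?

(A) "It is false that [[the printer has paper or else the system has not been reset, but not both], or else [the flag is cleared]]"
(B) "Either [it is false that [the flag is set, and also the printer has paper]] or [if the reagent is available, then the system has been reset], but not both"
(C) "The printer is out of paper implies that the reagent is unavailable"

2

Let R = "the printer has paper" (True), Q = "the system has been reset" (False), U = "the flag is set" (True), S = "the reagent is available" (True).

(A): This is not ((R xor not Q) or not U).

not Q = not False = True
R xor not Q = True xor True = False
not U = not True = False
(R xor not Q) or not U = False or False = False
not ((R xor not Q) or not U) = not False = True
Hence (A) is true.

(B): Formalization: not (U and R) xor (S -> Q)

U and R = True and True = True
not (U and R) = not True = False
S -> Q = True -> False = False
not (U and R) xor (S -> Q) = False xor False = False
Thus (B) is false.

(C): Formalization: not R -> not S

not R = not True = False
not S = not True = False
not R -> not S = False -> False = True
So (C) is true.

True statements: 2.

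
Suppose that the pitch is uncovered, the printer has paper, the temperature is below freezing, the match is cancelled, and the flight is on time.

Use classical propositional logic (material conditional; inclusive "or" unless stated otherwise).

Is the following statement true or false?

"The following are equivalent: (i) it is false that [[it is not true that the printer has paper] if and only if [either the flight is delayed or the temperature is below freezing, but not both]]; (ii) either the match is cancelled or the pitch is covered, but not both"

True.

Let H = "the printer has paper" (T), P = "the flight is delayed" (F), N = "the temperature is below freezing" (T), V = "the match is cancelled" (T), U = "the pitch is covered" (F).
This is ~(~H <-> (P xor N)) <-> (V xor U).

~H = ~T = F
P xor N = F xor T = T
~H <-> (P xor N) = F <-> T = F
~(~H <-> (P xor N)) = ~F = T
V xor U = T xor F = T
~(~H <-> (P xor N)) <-> (V xor U) = T <-> T = T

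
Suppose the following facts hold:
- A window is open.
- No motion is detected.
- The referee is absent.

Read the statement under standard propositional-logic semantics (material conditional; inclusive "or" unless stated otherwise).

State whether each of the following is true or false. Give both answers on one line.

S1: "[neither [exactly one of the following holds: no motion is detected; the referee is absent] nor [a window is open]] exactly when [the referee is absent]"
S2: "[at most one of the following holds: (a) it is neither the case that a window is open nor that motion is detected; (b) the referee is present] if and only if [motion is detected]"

S1 False / S2 False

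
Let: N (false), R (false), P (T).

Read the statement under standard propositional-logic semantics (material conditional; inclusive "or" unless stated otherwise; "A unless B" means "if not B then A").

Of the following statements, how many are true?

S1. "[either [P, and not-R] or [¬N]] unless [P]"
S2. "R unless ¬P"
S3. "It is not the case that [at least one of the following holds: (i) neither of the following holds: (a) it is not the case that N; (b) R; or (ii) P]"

S1: This is ((P & ~R) | ~N) | P.

~R = ~F = T
P & ~R = T & T = T
~N = ~F = T
(P & ~R) | ~N = T | T = T
((P & ~R) | ~N) | P = T | T = T
Thus S1 is true.

S2: In symbols: R | ~P

~P = ~T = F
R | ~P = F | F = F
Hence S2 is false.

S3: Formalization: ~((~N nor R) | P)

~N = ~F = T
~N nor R = T nor F = F
(~N nor R) | P = F | T = T
~((~N nor R) | P) = ~T = F
Hence S3 is false.

True statements: 1 (S1).

1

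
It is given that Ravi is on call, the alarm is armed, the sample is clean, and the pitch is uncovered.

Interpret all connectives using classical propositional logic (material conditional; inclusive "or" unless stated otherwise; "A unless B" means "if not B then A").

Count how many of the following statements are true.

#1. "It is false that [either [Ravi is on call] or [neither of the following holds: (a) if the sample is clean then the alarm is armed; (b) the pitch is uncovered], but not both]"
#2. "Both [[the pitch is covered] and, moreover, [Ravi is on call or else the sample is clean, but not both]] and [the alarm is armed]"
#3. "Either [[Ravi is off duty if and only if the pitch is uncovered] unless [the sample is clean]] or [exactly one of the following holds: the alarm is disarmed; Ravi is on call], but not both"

0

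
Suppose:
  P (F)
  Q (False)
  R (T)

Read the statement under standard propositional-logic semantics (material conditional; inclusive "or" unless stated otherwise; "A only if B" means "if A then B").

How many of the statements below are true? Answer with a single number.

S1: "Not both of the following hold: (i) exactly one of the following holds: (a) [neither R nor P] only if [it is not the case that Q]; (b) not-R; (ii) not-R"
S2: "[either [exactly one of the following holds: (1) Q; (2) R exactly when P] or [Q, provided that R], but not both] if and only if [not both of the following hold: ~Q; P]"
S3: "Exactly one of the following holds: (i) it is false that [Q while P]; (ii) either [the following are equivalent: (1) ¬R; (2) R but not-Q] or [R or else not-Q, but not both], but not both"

2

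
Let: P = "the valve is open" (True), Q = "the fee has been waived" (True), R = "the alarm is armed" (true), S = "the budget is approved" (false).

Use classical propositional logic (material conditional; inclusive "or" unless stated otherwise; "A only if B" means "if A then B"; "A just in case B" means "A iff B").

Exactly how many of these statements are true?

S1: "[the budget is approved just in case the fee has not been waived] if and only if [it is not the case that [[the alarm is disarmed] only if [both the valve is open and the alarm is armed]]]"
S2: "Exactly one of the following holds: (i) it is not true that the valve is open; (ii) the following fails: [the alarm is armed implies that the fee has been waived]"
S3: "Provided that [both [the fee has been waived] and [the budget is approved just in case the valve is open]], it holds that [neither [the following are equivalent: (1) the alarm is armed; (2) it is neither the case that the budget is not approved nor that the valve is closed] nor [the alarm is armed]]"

S1: In symbols: (S ↔ ¬Q) ↔ ¬(¬R → (P ∧ R))

¬Q = ¬T = F
S ↔ ¬Q = F ↔ F = T
¬R = ¬T = F
P ∧ R = T ∧ T = T
¬R → (P ∧ R) = F → T = T
¬(¬R → (P ∧ R)) = ¬T = F
(S ↔ ¬Q) ↔ ¬(¬R → (P ∧ R)) = T ↔ F = F
Hence S1 is false.

S2: Parsed as ¬P ⊕ ¬(R → Q)

¬P = ¬T = F
R → Q = T → T = T
¬(R → Q) = ¬T = F
¬P ⊕ ¬(R → Q) = F ⊕ F = F
Thus S2 is false.

S3: Formalization: (Q ∧ (S ↔ P)) → ((R ↔ (¬S ↓ ¬P)) ↓ R)

S ↔ P = F ↔ T = F
Q ∧ (S ↔ P) = T ∧ F = F
¬S = ¬F = T
¬P = ¬T = F
¬S ↓ ¬P = T ↓ F = F
R ↔ (¬S ↓ ¬P) = T ↔ F = F
(R ↔ (¬S ↓ ¬P)) ↓ R = F ↓ T = F
(Q ∧ (S ↔ P)) → ((R ↔ (¬S ↓ ¬P)) ↓ R) = F → F = T
Thus S3 is true.

Count: 1.

1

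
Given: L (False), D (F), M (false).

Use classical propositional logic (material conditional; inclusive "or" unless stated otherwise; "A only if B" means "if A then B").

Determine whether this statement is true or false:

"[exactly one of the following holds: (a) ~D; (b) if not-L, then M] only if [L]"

False

Values: D=F, L=F, M=F.
Parsed as (¬D ⊕ (¬L → M)) → L

¬D = ¬F = T
¬L = ¬F = T
¬L → M = T → F = F
¬D ⊕ (¬L → M) = T ⊕ F = T
(¬D ⊕ (¬L → M)) → L = T → F = F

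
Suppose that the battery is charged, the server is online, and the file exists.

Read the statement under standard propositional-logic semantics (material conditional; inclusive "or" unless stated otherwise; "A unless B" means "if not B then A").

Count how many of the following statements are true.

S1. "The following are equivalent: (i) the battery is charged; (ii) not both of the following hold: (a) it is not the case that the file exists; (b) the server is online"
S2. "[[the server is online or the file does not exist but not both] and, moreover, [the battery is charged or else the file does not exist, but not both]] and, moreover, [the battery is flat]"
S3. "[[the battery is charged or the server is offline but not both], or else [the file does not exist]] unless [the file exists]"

Let P = "the battery is charged" (True), R = "the file exists" (True), Q = "the server is online" (True).

S1: Parsed as P iff (not R nand Q)

not R = not True = False
not R nand Q = False nand True = True
P iff (not R nand Q) = True iff True = True
So S1 is true.

S2: This is ((Q xor not R) and (P xor not R)) and not P.

not R = not True = False
Q xor not R = True xor False = True
not R = not True = False
P xor not R = True xor False = True
(Q xor not R) and (P xor not R) = True and True = True
not P = not True = False
((Q xor not R) and (P xor not R)) and not P = True and False = False
Thus S2 is false.

S3: Formalization: ((P xor not Q) or not R) or R

not Q = not True = False
P xor not Q = True xor False = True
not R = not True = False
(P xor not Q) or not R = True or False = True
((P xor not Q) or not R) or R = True or True = True
Hence S3 is true.

2 of the 3 statements are true (S1, S3).

2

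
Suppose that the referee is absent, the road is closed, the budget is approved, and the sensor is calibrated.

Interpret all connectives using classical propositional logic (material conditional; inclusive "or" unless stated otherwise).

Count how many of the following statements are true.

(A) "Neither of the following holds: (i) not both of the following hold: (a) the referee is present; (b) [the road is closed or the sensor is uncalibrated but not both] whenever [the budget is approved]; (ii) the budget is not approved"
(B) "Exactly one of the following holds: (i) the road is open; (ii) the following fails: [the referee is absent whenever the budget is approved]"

Let D = "the referee is present" (F), M = "the budget is approved" (T), N = "the road is closed" (T), U = "the sensor is calibrated" (T).

(A): This is (D ↑ (M → (N ⊕ ¬U))) ↓ ¬M.

¬U = ¬T = F
N ⊕ ¬U = T ⊕ F = T
M → (N ⊕ ¬U) = T → T = T
D ↑ (M → (N ⊕ ¬U)) = F ↑ T = T
¬M = ¬T = F
(D ↑ (M → (N ⊕ ¬U))) ↓ ¬M = T ↓ F = F
Hence (A) is false.

(B): Parsed as ¬N ⊕ ¬(M → ¬D)

¬N = ¬T = F
¬D = ¬F = T
M → ¬D = T → T = T
¬(M → ¬D) = ¬T = F
¬N ⊕ ¬(M → ¬D) = F ⊕ F = F
Hence (B) is false.

0 of the 2 statements are true (none).

0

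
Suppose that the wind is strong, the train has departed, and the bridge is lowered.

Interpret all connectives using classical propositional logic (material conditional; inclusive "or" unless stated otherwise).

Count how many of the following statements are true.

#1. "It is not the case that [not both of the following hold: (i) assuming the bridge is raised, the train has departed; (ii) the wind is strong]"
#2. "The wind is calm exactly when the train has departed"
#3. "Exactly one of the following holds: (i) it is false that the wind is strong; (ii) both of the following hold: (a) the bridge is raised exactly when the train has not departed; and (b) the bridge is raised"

Let U = "the bridge is raised" (F), G = "the train has departed" (T), R = "the wind is strong" (T).

#1: Parsed as ¬((U → G) ↑ R)

U → G = F → T = T
(U → G) ↑ R = T ↑ T = F
¬((U → G) ↑ R) = ¬F = T
Thus #1 is true.

#2: In symbols: ¬R ↔ G

¬R = ¬T = F
¬R ↔ G = F ↔ T = F
So #2 is false.

#3: In symbols: ¬R ⊕ ((U ↔ ¬G) ∧ U)

¬R = ¬T = F
¬G = ¬T = F
U ↔ ¬G = F ↔ F = T
(U ↔ ¬G) ∧ U = T ∧ F = F
¬R ⊕ ((U ↔ ¬G) ∧ U) = F ⊕ F = F
Hence #3 is false.

Count: 1.

1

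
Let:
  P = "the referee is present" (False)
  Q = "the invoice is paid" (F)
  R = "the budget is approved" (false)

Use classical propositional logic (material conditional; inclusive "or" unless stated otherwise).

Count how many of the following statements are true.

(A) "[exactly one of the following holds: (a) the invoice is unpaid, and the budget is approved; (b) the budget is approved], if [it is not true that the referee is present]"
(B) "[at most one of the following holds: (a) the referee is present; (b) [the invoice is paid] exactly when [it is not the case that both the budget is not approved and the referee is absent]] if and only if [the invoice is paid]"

0

(A): This is not P -> ((not Q and R) xor R).

not P = not False = True
not Q = not False = True
not Q and R = True and False = False
(not Q and R) xor R = False xor False = False
not P -> ((not Q and R) xor R) = True -> False = False
So (A) is false.

(B): Parsed as (P nand (Q iff (not R nand not P))) iff Q

not R = not False = True
not P = not False = True
not R nand not P = True nand True = False
Q iff (not R nand not P) = False iff False = True
P nand (Q iff (not R nand not P)) = False nand True = True
(P nand (Q iff (not R nand not P))) iff Q = True iff False = False
So (B) is false.

True statements: 0 (none).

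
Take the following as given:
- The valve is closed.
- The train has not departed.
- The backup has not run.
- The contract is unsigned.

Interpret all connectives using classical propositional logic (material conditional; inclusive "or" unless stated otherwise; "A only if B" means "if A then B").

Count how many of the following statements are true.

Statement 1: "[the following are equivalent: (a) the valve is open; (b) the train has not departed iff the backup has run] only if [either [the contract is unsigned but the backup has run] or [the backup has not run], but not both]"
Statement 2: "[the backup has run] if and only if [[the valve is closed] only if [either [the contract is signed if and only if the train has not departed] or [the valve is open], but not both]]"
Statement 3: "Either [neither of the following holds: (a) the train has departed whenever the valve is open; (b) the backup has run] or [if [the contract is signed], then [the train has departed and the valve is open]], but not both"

3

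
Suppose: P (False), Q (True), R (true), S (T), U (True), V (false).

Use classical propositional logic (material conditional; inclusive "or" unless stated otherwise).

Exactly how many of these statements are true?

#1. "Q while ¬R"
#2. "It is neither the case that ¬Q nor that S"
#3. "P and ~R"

#1: In symbols: Q and not R

not R = not True = False
Q and not R = True and False = False
So #1 is false.

#2: Formalization: not Q nor S

not Q = not True = False
not Q nor S = False nor True = False
Thus #2 is false.

#3: In symbols: P and not R

not R = not True = False
P and not R = False and False = False
Thus #3 is false.

True statements: 0 (none).

0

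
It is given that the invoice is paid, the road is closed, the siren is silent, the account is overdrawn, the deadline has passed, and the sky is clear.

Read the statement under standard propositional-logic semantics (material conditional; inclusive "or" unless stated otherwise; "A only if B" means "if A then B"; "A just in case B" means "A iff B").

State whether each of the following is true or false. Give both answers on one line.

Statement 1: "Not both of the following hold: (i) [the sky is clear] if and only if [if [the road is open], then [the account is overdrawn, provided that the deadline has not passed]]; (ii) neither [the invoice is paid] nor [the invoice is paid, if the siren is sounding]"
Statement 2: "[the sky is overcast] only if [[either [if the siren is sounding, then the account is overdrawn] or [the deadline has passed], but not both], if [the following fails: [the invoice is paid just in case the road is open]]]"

Let V = "the sky is overcast" (F), Q = "the road is closed" (T), U = "the deadline has passed" (T), S = "the account is overdrawn" (T), P = "the invoice is paid" (T), R = "the siren is sounding" (F).

Statement 1: Formalization: (~V <-> (~Q -> (~U -> S))) nand (P nor (R -> P))

~V = ~F = T
~Q = ~T = F
~U = ~T = F
~U -> S = F -> T = T
~Q -> (~U -> S) = F -> T = T
~V <-> (~Q -> (~U -> S)) = T <-> T = T
R -> P = F -> T = T
P nor (R -> P) = T nor T = F
(~V <-> (~Q -> (~U -> S))) nand (P nor (R -> P)) = T nand F = T
Thus Statement 1 is true.

Statement 2: Parsed as V -> (~(P <-> ~Q) -> ((R -> S) xor U))

~Q = ~T = F
P <-> ~Q = T <-> F = F
~(P <-> ~Q) = ~F = T
R -> S = F -> T = T
(R -> S) xor U = T xor T = F
~(P <-> ~Q) -> ((R -> S) xor U) = T -> F = F
V -> (~(P <-> ~Q) -> ((R -> S) xor U)) = F -> F = T
Hence Statement 2 is true.

Statement 1 T; Statement 2 T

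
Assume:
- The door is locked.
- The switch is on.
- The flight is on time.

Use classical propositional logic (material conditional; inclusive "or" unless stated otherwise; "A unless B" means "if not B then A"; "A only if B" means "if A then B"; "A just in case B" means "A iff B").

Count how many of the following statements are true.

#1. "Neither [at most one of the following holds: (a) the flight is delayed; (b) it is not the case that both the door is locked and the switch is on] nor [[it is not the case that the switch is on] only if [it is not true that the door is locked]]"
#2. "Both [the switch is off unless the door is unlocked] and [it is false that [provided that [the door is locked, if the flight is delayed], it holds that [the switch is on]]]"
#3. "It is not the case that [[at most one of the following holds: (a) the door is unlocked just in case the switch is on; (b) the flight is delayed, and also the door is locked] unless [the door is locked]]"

Let P = "the flight is delayed" (F), M = "the door is locked" (T), K = "the switch is on" (T).

#1: In symbols: (P nand (M nand K)) nor (~K -> ~M)

M nand K = T nand T = F
P nand (M nand K) = F nand F = T
~K = ~T = F
~M = ~T = F
~K -> ~M = F -> F = T
(P nand (M nand K)) nor (~K -> ~M) = T nor T = F
Hence #1 is false.

#2: Formalization: (~K | ~M) & ~((P -> M) -> K)

~K = ~T = F
~M = ~T = F
~K | ~M = F | F = F
P -> M = F -> T = T
(P -> M) -> K = T -> T = T
~((P -> M) -> K) = ~T = F
(~K | ~M) & ~((P -> M) -> K) = F & F = F
Thus #2 is false.

#3: Formalization: ~(((~M <-> K) nand (P & M)) | M)

~M = ~T = F
~M <-> K = F <-> T = F
P & M = F & T = F
(~M <-> K) nand (P & M) = F nand F = T
((~M <-> K) nand (P & M)) | M = T | T = T
~(((~M <-> K) nand (P & M)) | M) = ~T = F
Hence #3 is false.

0 of the 3 statements are true (none).

0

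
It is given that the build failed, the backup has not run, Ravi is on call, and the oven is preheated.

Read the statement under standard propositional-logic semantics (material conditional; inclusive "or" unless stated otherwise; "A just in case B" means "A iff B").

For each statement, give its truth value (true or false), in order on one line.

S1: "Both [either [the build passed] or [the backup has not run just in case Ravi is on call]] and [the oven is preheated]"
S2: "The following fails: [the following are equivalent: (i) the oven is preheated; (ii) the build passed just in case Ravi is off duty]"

S1 True, S2 False

Let P = "the build passed" (False), Q = "the backup has run" (False), R = "Ravi is on call" (True), S = "the oven is preheated" (True).

S1: In symbols: (P or (not Q iff R)) and S

not Q = not False = True
not Q iff R = True iff True = True
P or (not Q iff R) = False or True = True
(P or (not Q iff R)) and S = True and True = True
Thus S1 is true.

S2: In symbols: not (S iff (P iff not R))

not R = not True = False
P iff not R = False iff False = True
S iff (P iff not R) = True iff True = True
not (S iff (P iff not R)) = not True = False
Thus S2 is false.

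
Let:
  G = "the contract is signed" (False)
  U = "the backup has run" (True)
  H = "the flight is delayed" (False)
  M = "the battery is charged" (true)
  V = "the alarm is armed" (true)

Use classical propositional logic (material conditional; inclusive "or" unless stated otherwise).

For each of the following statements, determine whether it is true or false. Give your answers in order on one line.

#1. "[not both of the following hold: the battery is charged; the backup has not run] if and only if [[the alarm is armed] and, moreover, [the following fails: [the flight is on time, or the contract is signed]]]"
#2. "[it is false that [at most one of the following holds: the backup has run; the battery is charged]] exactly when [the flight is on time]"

#1 False; #2 True

#1: This is (M ↑ ¬U) ↔ (V ∧ ¬(¬H ∨ G)).

¬U = ¬T = F
M ↑ ¬U = T ↑ F = T
¬H = ¬F = T
¬H ∨ G = T ∨ F = T
¬(¬H ∨ G) = ¬T = F
V ∧ ¬(¬H ∨ G) = T ∧ F = F
(M ↑ ¬U) ↔ (V ∧ ¬(¬H ∨ G)) = T ↔ F = F
So #1 is false.

#2: This is ¬(U ↑ M) ↔ ¬H.

U ↑ M = T ↑ T = F
¬(U ↑ M) = ¬F = T
¬H = ¬F = T
¬(U ↑ M) ↔ ¬H = T ↔ T = T
Thus #2 is true.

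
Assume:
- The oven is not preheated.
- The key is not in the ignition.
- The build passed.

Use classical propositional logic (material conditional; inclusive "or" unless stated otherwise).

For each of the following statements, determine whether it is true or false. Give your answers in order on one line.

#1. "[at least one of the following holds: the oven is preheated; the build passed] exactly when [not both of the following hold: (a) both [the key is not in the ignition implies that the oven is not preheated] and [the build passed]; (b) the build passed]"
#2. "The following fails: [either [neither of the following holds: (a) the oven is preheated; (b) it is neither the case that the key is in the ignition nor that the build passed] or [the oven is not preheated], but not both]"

Let P = "the oven is preheated" (False), R = "the build passed" (True), Q = "the key is in the ignition" (False).

#1: Formalization: (P or R) iff (((not Q -> not P) and R) nand R)

P or R = False or True = True
not Q = not False = True
not P = not False = True
not Q -> not P = True -> True = True
(not Q -> not P) and R = True and True = True
((not Q -> not P) and R) nand R = True nand True = False
(P or R) iff (((not Q -> not P) and R) nand R) = True iff False = False
Hence #1 is false.

#2: In symbols: not ((P nor (Q nor R)) xor not P)

Q nor R = False nor True = False
P nor (Q nor R) = False nor False = True
not P = not False = True
(P nor (Q nor R)) xor not P = True xor True = False
not ((P nor (Q nor R)) xor not P) = not False = True
So #2 is true.

#1 False, #2 True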